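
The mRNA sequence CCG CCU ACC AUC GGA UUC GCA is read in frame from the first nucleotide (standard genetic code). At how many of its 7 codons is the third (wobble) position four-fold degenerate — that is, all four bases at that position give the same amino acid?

Codon 1 CCG (Pro): third position 4-fold.
Codon 2 CCU (Pro): third position 4-fold.
Codon 3 ACC (Thr): third position 4-fold.
Codon 4 AUC (Ile): third position 3-fold.
Codon 5 GGA (Gly): third position 4-fold.
Codon 6 UUC (Phe): third position 2-fold.
Codon 7 GCA (Ala): third position 4-fold.
Four-fold degenerate third positions: 5.

5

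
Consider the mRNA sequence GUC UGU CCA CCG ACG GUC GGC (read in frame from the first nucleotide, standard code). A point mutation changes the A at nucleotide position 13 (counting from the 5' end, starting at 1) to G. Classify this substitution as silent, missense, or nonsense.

Position 13 falls in codon 5: ACG → Thr.
After the substitution the codon is GCG → Ala.
Thr ≠ Ala, so this is a missense mutation.

missense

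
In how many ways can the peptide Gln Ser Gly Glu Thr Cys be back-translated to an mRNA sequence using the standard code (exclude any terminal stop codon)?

Gln: 2 codons.
Ser: 6 codons.
Gly: 4 codons.
Glu: 2 codons.
Thr: 4 codons.
Cys: 2 codons.
2 × 6 × 4 × 2 × 4 × 2 = 768.

768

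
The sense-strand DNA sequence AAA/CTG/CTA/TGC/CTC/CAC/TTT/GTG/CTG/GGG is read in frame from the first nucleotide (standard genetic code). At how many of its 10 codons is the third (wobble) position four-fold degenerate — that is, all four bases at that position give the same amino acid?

6

Codon 1 AAA (Lys): third position 2-fold.
Codon 2 CTG (Leu): third position 4-fold.
Codon 3 CTA (Leu): third position 4-fold.
Codon 4 TGC (Cys): third position 2-fold.
Codon 5 CTC (Leu): third position 4-fold.
Codon 6 CAC (His): third position 2-fold.
Codon 7 TTT (Phe): third position 2-fold.
Codon 8 GTG (Val): third position 4-fold.
Codon 9 CTG (Leu): third position 4-fold.
Codon 10 GGG (Gly): third position 4-fold.
Four-fold degenerate third positions: 6.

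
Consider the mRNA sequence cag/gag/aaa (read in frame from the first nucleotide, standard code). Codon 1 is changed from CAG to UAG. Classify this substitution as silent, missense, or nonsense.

nonsense

Position 1 falls in codon 1: CAG → Gln.
After the substitution the codon is UAG → Stop.
The new codon is a stop codon, so this is a nonsense mutation.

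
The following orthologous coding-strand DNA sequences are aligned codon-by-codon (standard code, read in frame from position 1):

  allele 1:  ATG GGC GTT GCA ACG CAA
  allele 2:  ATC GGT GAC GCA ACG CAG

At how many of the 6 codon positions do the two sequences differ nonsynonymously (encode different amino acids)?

Codon 1: ATG Met / ATC Ile — nonsynonymous.
Codon 2: GGC Gly / GGT Gly — synonymous.
Codon 3: GTT Val / GAC Asp — nonsynonymous.
Codon 4: GCA Ala / GCA Ala — identical.
Codon 5: ACG Thr / ACG Thr — identical.
Codon 6: CAA Gln / CAG Gln — synonymous.
Nonsynonymous differences: 2.

2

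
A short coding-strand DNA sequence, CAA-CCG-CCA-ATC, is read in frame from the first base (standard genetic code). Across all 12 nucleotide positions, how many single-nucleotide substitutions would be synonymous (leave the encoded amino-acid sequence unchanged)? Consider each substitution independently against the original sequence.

9

Codon 1 (CAA, Gln): 1 synonymous substitution.
Codon 2 (CCG, Pro): 3 synonymous substitutions.
Codon 3 (CCA, Pro): 3 synonymous substitutions.
Codon 4 (ATC, Ile): 2 synonymous substitutions.
Total: 1 + 3 + 3 + 2 = 9.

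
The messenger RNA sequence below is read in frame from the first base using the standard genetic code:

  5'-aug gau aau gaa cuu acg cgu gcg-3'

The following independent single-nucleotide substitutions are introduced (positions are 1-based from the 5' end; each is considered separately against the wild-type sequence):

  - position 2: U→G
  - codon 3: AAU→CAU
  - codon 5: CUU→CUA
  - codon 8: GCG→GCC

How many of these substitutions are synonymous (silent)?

2

Codon 1: AUG (Met) → AGG (Arg) — missense.
Codon 3: AAU (Asn) → CAU (His) — missense.
Codon 5: CUU (Leu) → CUA (Leu) — synonymous.
Codon 8: GCG (Ala) → GCC (Ala) — synonymous.
Synonymous: 2 of 4.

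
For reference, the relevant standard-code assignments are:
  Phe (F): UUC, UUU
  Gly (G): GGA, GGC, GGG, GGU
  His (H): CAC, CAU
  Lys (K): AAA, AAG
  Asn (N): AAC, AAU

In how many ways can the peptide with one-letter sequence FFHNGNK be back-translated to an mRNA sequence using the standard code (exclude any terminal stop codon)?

256

Phe: 2 codons.
Phe: 2 codons.
His: 2 codons.
Asn: 2 codons.
Gly: 4 codons.
Asn: 2 codons.
Lys: 2 codons.
2 × 2 × 2 × 2 × 4 × 2 × 2 = 256.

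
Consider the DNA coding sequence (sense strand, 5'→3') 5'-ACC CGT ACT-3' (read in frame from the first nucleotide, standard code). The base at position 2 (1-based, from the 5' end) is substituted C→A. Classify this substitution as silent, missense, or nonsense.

Position 2 falls in codon 1: ACC → Thr.
After the substitution the codon is AAC → Asn.
Thr ≠ Asn, so this is a missense mutation.

missense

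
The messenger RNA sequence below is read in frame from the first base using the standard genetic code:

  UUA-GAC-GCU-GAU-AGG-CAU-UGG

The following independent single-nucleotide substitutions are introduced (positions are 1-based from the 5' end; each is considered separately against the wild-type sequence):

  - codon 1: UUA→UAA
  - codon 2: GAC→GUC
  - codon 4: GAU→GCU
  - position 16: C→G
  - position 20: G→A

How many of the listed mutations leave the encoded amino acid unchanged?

0

Codon 1: UUA (Leu) → UAA (Stop) — nonsense.
Codon 2: GAC (Asp) → GUC (Val) — missense.
Codon 4: GAU (Asp) → GCU (Ala) — missense.
Codon 6: CAU (His) → GAU (Asp) — missense.
Codon 7: UGG (Trp) → UAG (Stop) — nonsense.
Synonymous: 0 of 5.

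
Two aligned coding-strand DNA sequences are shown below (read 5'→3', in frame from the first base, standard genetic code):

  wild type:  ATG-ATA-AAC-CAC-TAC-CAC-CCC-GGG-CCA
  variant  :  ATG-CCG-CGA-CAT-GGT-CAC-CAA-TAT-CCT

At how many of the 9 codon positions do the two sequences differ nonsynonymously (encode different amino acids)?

Codon 1: ATG Met / ATG Met — identical.
Codon 2: ATA Ile / CCG Pro — nonsynonymous.
Codon 3: AAC Asn / CGA Arg — nonsynonymous.
Codon 4: CAC His / CAT His — synonymous.
Codon 5: TAC Tyr / GGT Gly — nonsynonymous.
Codon 6: CAC His / CAC His — identical.
Codon 7: CCC Pro / CAA Gln — nonsynonymous.
Codon 8: GGG Gly / TAT Tyr — nonsynonymous.
Codon 9: CCA Pro / CCT Pro — synonymous.
Nonsynonymous differences: 5.

5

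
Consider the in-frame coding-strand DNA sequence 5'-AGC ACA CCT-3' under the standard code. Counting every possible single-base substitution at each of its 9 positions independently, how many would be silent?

7

Codon 1 (AGC, Ser): 1 synonymous substitution.
Codon 2 (ACA, Thr): 3 synonymous substitutions.
Codon 3 (CCT, Pro): 3 synonymous substitutions.
Total: 1 + 3 + 3 = 7.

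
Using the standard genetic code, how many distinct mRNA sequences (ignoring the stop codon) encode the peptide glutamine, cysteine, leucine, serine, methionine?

144

Gln: 2 codons.
Cys: 2 codons.
Leu: 6 codons.
Ser: 6 codons.
Met: 1 codon.
2 × 2 × 6 × 6 × 1 = 144.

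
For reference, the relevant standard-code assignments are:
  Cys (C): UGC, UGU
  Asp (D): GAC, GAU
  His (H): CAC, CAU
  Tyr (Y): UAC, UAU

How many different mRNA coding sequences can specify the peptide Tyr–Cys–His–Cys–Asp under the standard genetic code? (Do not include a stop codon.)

Tyr: 2 codons.
Cys: 2 codons.
His: 2 codons.
Cys: 2 codons.
Asp: 2 codons.
2 × 2 × 2 × 2 × 2 = 32.

32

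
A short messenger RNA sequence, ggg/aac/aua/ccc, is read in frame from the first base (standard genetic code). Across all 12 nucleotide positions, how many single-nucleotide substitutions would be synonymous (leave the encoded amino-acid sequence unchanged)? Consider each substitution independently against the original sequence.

9

Codon 1 (GGG, Gly): 3 synonymous substitutions.
Codon 2 (AAC, Asn): 1 synonymous substitution.
Codon 3 (AUA, Ile): 2 synonymous substitutions.
Codon 4 (CCC, Pro): 3 synonymous substitutions.
Total: 3 + 1 + 2 + 3 = 9.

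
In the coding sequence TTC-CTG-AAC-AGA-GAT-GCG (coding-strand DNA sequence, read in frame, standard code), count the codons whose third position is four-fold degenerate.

Codon 1 TTC (Phe): third position 2-fold.
Codon 2 CTG (Leu): third position 4-fold.
Codon 3 AAC (Asn): third position 2-fold.
Codon 4 AGA (Arg): third position 2-fold.
Codon 5 GAT (Asp): third position 2-fold.
Codon 6 GCG (Ala): third position 4-fold.
Four-fold degenerate third positions: 2.

2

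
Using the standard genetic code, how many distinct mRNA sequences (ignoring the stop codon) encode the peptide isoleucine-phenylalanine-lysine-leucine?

Ile: 3 codons.
Phe: 2 codons.
Lys: 2 codons.
Leu: 6 codons.
3 × 2 × 2 × 6 = 72.

72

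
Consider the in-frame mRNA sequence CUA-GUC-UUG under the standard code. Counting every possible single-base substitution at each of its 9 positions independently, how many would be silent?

9

Codon 1 (CUA, Leu): 4 synonymous substitutions.
Codon 2 (GUC, Val): 3 synonymous substitutions.
Codon 3 (UUG, Leu): 2 synonymous substitutions.
Total: 4 + 3 + 2 = 9.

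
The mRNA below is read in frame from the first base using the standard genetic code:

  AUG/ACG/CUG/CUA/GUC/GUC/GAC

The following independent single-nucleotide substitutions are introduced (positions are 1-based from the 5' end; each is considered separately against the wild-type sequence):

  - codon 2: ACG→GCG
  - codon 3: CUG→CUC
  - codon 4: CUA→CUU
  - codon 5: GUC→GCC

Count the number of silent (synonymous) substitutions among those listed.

Codon 2: ACG (Thr) → GCG (Ala) — missense.
Codon 3: CUG (Leu) → CUC (Leu) — synonymous.
Codon 4: CUA (Leu) → CUU (Leu) — synonymous.
Codon 5: GUC (Val) → GCC (Ala) — missense.
Synonymous: 2 of 4.

2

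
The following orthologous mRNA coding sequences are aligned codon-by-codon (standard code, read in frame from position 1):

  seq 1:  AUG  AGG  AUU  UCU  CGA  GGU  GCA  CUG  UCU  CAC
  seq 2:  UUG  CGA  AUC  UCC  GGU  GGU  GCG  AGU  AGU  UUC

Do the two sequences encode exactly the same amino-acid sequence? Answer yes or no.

Codon 1: AUG Met / UUG Leu — nonsynonymous.
Codon 2: AGG Arg / CGA Arg — synonymous.
Codon 3: AUU Ile / AUC Ile — synonymous.
Codon 4: UCU Ser / UCC Ser — synonymous.
Codon 5: CGA Arg / GGU Gly — nonsynonymous.
Codon 6: GGU Gly / GGU Gly — identical.
Codon 7: GCA Ala / GCG Ala — synonymous.
Codon 8: CUG Leu / AGU Ser — nonsynonymous.
Codon 9: UCU Ser / AGU Ser — synonymous.
Codon 10: CAC His / UUC Phe — nonsynonymous.
Nonsynonymous differences: 4 → different protein.

no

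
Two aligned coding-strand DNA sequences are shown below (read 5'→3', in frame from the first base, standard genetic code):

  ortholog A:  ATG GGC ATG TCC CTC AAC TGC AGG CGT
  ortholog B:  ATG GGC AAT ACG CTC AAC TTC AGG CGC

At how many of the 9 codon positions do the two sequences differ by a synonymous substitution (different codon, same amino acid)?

Codon 1: ATG Met / ATG Met — identical.
Codon 2: GGC Gly / GGC Gly — identical.
Codon 3: ATG Met / AAT Asn — nonsynonymous.
Codon 4: TCC Ser / ACG Thr — nonsynonymous.
Codon 5: CTC Leu / CTC Leu — identical.
Codon 6: AAC Asn / AAC Asn — identical.
Codon 7: TGC Cys / TTC Phe — nonsynonymous.
Codon 8: AGG Arg / AGG Arg — identical.
Codon 9: CGT Arg / CGC Arg — synonymous.
Synonymous differences: 1.

1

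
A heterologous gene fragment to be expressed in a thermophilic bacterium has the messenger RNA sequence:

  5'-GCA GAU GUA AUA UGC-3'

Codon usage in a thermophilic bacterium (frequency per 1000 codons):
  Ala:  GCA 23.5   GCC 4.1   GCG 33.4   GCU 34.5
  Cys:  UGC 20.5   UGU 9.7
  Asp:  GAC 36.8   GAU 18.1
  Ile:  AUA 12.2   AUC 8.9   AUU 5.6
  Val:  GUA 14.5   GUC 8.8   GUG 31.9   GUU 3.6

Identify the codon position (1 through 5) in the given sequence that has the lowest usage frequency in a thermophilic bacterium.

4

Codon 1 GCA (Ala): 23.5 per 1000.
Codon 2 GAU (Asp): 18.1 per 1000.
Codon 3 GUA (Val): 14.5 per 1000.
Codon 4 AUA (Ile): 12.2 per 1000.
Codon 5 UGC (Cys): 20.5 per 1000.
Lowest frequency is 12.2 at codon 4.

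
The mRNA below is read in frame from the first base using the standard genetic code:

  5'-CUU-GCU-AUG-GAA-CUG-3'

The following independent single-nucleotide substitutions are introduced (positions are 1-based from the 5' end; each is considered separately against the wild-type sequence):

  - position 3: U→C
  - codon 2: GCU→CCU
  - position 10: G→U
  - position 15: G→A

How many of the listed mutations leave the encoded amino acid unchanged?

2

Codon 1: CUU (Leu) → CUC (Leu) — synonymous.
Codon 2: GCU (Ala) → CCU (Pro) — missense.
Codon 4: GAA (Glu) → UAA (Stop) — nonsense.
Codon 5: CUG (Leu) → CUA (Leu) — synonymous.
Synonymous: 2 of 4.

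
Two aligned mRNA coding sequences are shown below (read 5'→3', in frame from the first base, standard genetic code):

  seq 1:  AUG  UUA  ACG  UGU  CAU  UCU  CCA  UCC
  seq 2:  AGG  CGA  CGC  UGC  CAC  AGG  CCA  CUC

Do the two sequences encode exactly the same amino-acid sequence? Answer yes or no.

Codon 1: AUG Met / AGG Arg — nonsynonymous.
Codon 2: UUA Leu / CGA Arg — nonsynonymous.
Codon 3: ACG Thr / CGC Arg — nonsynonymous.
Codon 4: UGU Cys / UGC Cys — synonymous.
Codon 5: CAU His / CAC His — synonymous.
Codon 6: UCU Ser / AGG Arg — nonsynonymous.
Codon 7: CCA Pro / CCA Pro — identical.
Codon 8: UCC Ser / CUC Leu — nonsynonymous.
Nonsynonymous differences: 5 → different protein.

no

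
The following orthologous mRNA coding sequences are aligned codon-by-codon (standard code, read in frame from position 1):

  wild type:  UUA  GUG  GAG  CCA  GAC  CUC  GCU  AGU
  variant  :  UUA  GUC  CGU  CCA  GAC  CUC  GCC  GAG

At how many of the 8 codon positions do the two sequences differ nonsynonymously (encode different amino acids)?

Codon 1: UUA Leu / UUA Leu — identical.
Codon 2: GUG Val / GUC Val — synonymous.
Codon 3: GAG Glu / CGU Arg — nonsynonymous.
Codon 4: CCA Pro / CCA Pro — identical.
Codon 5: GAC Asp / GAC Asp — identical.
Codon 6: CUC Leu / CUC Leu — identical.
Codon 7: GCU Ala / GCC Ala — synonymous.
Codon 8: AGU Ser / GAG Glu — nonsynonymous.
Nonsynonymous differences: 2.

2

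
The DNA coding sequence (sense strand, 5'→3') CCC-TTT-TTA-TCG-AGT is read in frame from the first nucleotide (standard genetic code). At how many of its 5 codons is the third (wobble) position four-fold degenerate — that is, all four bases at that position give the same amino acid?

2

Codon 1 CCC (Pro): third position 4-fold.
Codon 2 TTT (Phe): third position 2-fold.
Codon 3 TTA (Leu): third position 2-fold.
Codon 4 TCG (Ser): third position 4-fold.
Codon 5 AGT (Ser): third position 2-fold.
Four-fold degenerate third positions: 2.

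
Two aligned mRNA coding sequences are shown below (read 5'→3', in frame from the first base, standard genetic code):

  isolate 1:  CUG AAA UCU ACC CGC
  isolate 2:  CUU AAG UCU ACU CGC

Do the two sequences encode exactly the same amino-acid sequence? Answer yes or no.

Codon 1: CUG Leu / CUU Leu — synonymous.
Codon 2: AAA Lys / AAG Lys — synonymous.
Codon 3: UCU Ser / UCU Ser — identical.
Codon 4: ACC Thr / ACU Thr — synonymous.
Codon 5: CGC Arg / CGC Arg — identical.
Nonsynonymous differences: 0 → same protein.

yes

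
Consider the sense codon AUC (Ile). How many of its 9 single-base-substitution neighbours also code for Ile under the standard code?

Position 1: none → 0 synonymous.
Position 2: none → 0 synonymous.
Position 3: AUU, AUA → 2 synonymous.
Total: 0 + 0 + 2 = 2.

2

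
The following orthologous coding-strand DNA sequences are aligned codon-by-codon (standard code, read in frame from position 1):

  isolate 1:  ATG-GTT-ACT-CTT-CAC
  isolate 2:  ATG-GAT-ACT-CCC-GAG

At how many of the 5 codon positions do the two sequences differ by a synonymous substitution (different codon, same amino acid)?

Codon 1: ATG Met / ATG Met — identical.
Codon 2: GTT Val / GAT Asp — nonsynonymous.
Codon 3: ACT Thr / ACT Thr — identical.
Codon 4: CTT Leu / CCC Pro — nonsynonymous.
Codon 5: CAC His / GAG Glu — nonsynonymous.
Synonymous differences: 0.

0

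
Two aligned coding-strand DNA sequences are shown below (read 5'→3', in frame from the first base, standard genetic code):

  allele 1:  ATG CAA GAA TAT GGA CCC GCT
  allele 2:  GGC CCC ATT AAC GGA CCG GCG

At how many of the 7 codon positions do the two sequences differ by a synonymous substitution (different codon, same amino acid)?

2

Codon 1: ATG Met / GGC Gly — nonsynonymous.
Codon 2: CAA Gln / CCC Pro — nonsynonymous.
Codon 3: GAA Glu / ATT Ile — nonsynonymous.
Codon 4: TAT Tyr / AAC Asn — nonsynonymous.
Codon 5: GGA Gly / GGA Gly — identical.
Codon 6: CCC Pro / CCG Pro — synonymous.
Codon 7: GCT Ala / GCG Ala — synonymous.
Synonymous differences: 2.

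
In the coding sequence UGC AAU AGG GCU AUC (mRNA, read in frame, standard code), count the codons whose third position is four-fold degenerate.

Codon 1 UGC (Cys): third position 2-fold.
Codon 2 AAU (Asn): third position 2-fold.
Codon 3 AGG (Arg): third position 2-fold.
Codon 4 GCU (Ala): third position 4-fold.
Codon 5 AUC (Ile): third position 3-fold.
Four-fold degenerate third positions: 1.

1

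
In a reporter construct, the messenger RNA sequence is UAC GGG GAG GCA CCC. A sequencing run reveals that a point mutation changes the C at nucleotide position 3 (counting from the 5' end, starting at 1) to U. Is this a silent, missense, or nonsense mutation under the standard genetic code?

Position 3 falls in codon 1: UAC → Tyr.
After the substitution the codon is UAU → Tyr.
Both encode Tyr, so the change is synonymous.

silent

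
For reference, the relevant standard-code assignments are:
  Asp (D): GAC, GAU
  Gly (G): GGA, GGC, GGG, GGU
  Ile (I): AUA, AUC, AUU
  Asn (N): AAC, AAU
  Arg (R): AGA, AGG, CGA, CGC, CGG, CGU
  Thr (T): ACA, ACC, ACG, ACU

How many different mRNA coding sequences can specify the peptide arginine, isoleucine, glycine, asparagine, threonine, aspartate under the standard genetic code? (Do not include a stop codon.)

1152

Arg: 6 codons.
Ile: 3 codons.
Gly: 4 codons.
Asn: 2 codons.
Thr: 4 codons.
Asp: 2 codons.
6 × 3 × 4 × 2 × 4 × 2 = 1152.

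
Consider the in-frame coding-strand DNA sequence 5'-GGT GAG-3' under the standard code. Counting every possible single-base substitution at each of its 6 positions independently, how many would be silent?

Codon 1 (GGT, Gly): 3 synonymous substitutions.
Codon 2 (GAG, Glu): 1 synonymous substitution.
Total: 3 + 1 = 4.

4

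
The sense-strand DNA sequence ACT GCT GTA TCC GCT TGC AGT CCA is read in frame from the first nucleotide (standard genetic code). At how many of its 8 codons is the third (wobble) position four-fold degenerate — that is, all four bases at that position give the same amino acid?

Codon 1 ACT (Thr): third position 4-fold.
Codon 2 GCT (Ala): third position 4-fold.
Codon 3 GTA (Val): third position 4-fold.
Codon 4 TCC (Ser): third position 4-fold.
Codon 5 GCT (Ala): third position 4-fold.
Codon 6 TGC (Cys): third position 2-fold.
Codon 7 AGT (Ser): third position 2-fold.
Codon 8 CCA (Pro): third position 4-fold.
Four-fold degenerate third positions: 6.

6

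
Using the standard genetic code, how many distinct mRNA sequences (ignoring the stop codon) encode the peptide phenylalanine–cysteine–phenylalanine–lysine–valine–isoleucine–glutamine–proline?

Phe: 2 codons.
Cys: 2 codons.
Phe: 2 codons.
Lys: 2 codons.
Val: 4 codons.
Ile: 3 codons.
Gln: 2 codons.
Pro: 4 codons.
2 × 2 × 2 × 2 × 4 × 3 × 2 × 4 = 1536.

1536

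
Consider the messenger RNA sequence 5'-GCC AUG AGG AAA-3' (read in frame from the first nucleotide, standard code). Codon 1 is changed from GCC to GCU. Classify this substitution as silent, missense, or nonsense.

silent

Position 3 falls in codon 1: GCC → Ala.
After the substitution the codon is GCU → Ala.
Both encode Ala, so the change is synonymous.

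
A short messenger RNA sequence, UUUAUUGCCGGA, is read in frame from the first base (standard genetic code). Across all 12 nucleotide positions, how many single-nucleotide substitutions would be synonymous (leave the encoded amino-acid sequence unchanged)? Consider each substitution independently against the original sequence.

9

Codon 1 (UUU, Phe): 1 synonymous substitution.
Codon 2 (AUU, Ile): 2 synonymous substitutions.
Codon 3 (GCC, Ala): 3 synonymous substitutions.
Codon 4 (GGA, Gly): 3 synonymous substitutions.
Total: 1 + 2 + 3 + 3 = 9.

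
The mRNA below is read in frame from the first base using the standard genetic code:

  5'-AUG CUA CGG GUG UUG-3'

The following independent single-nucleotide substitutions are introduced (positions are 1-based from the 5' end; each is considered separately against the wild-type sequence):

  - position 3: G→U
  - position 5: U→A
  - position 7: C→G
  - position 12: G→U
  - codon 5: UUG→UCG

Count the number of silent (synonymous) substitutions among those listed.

1

Codon 1: AUG (Met) → AUU (Ile) — missense.
Codon 2: CUA (Leu) → CAA (Gln) — missense.
Codon 3: CGG (Arg) → GGG (Gly) — missense.
Codon 4: GUG (Val) → GUU (Val) — synonymous.
Codon 5: UUG (Leu) → UCG (Ser) — missense.
Synonymous: 1 of 5.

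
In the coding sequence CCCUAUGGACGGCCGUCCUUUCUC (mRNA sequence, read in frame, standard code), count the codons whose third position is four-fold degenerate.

Codon 1 CCC (Pro): third position 4-fold.
Codon 2 UAU (Tyr): third position 2-fold.
Codon 3 GGA (Gly): third position 4-fold.
Codon 4 CGG (Arg): third position 4-fold.
Codon 5 CCG (Pro): third position 4-fold.
Codon 6 UCC (Ser): third position 4-fold.
Codon 7 UUU (Phe): third position 2-fold.
Codon 8 CUC (Leu): third position 4-fold.
Four-fold degenerate third positions: 6.

6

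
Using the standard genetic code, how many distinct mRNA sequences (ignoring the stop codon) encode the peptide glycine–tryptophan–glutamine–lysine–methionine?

16

Gly: 4 codons.
Trp: 1 codon.
Gln: 2 codons.
Lys: 2 codons.
Met: 1 codon.
4 × 1 × 2 × 2 × 1 = 16.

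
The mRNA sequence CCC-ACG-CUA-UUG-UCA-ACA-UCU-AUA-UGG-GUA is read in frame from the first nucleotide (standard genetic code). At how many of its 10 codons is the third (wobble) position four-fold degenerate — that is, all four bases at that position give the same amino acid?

7

Codon 1 CCC (Pro): third position 4-fold.
Codon 2 ACG (Thr): third position 4-fold.
Codon 3 CUA (Leu): third position 4-fold.
Codon 4 UUG (Leu): third position 2-fold.
Codon 5 UCA (Ser): third position 4-fold.
Codon 6 ACA (Thr): third position 4-fold.
Codon 7 UCU (Ser): third position 4-fold.
Codon 8 AUA (Ile): third position 3-fold.
Codon 9 UGG (Trp): third position 1-fold.
Codon 10 GUA (Val): third position 4-fold.
Four-fold degenerate third positions: 7.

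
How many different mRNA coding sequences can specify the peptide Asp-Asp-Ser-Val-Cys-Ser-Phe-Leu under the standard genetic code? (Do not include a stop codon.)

Asp: 2 codons.
Asp: 2 codons.
Ser: 6 codons.
Val: 4 codons.
Cys: 2 codons.
Ser: 6 codons.
Phe: 2 codons.
Leu: 6 codons.
2 × 2 × 6 × 4 × 2 × 6 × 2 × 6 = 13824.

13824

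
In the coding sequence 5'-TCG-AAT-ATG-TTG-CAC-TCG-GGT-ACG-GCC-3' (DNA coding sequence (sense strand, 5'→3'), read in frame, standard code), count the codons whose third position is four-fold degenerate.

5

Codon 1 TCG (Ser): third position 4-fold.
Codon 2 AAT (Asn): third position 2-fold.
Codon 3 ATG (Met): third position 1-fold.
Codon 4 TTG (Leu): third position 2-fold.
Codon 5 CAC (His): third position 2-fold.
Codon 6 TCG (Ser): third position 4-fold.
Codon 7 GGT (Gly): third position 4-fold.
Codon 8 ACG (Thr): third position 4-fold.
Codon 9 GCC (Ala): third position 4-fold.
Four-fold degenerate third positions: 5.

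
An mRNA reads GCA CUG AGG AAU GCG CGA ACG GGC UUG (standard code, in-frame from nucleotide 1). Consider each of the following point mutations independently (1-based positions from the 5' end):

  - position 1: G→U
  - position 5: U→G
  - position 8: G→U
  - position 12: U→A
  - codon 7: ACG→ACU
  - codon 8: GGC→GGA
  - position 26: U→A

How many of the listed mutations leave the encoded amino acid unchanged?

2

Codon 1: GCA (Ala) → UCA (Ser) — missense.
Codon 2: CUG (Leu) → CGG (Arg) — missense.
Codon 3: AGG (Arg) → AUG (Met) — missense.
Codon 4: AAU (Asn) → AAA (Lys) — missense.
Codon 7: ACG (Thr) → ACU (Thr) — synonymous.
Codon 8: GGC (Gly) → GGA (Gly) — synonymous.
Codon 9: UUG (Leu) → UAG (Stop) — nonsense.
Synonymous: 2 of 7.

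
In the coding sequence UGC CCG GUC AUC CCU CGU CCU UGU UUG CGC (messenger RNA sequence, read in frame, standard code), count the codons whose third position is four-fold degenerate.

6

Codon 1 UGC (Cys): third position 2-fold.
Codon 2 CCG (Pro): third position 4-fold.
Codon 3 GUC (Val): third position 4-fold.
Codon 4 AUC (Ile): third position 3-fold.
Codon 5 CCU (Pro): third position 4-fold.
Codon 6 CGU (Arg): third position 4-fold.
Codon 7 CCU (Pro): third position 4-fold.
Codon 8 UGU (Cys): third position 2-fold.
Codon 9 UUG (Leu): third position 2-fold.
Codon 10 CGC (Arg): third position 4-fold.
Four-fold degenerate third positions: 6.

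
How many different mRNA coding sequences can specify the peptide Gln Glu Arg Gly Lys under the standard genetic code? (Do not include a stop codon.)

192

Gln: 2 codons.
Glu: 2 codons.
Arg: 6 codons.
Gly: 4 codons.
Lys: 2 codons.
2 × 2 × 6 × 4 × 2 = 192.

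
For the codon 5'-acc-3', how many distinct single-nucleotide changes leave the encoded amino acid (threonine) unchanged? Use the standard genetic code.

3

Position 1: none → 0 synonymous.
Position 2: none → 0 synonymous.
Position 3: ACU, ACA, ACG → 3 synonymous.
Total: 0 + 0 + 3 = 3.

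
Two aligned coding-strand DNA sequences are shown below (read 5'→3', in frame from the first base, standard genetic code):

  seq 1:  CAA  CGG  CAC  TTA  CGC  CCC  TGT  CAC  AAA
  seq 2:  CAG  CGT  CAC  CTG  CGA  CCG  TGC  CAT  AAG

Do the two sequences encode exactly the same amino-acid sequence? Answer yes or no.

Codon 1: CAA Gln / CAG Gln — synonymous.
Codon 2: CGG Arg / CGT Arg — synonymous.
Codon 3: CAC His / CAC His — identical.
Codon 4: TTA Leu / CTG Leu — synonymous.
Codon 5: CGC Arg / CGA Arg — synonymous.
Codon 6: CCC Pro / CCG Pro — synonymous.
Codon 7: TGT Cys / TGC Cys — synonymous.
Codon 8: CAC His / CAT His — synonymous.
Codon 9: AAA Lys / AAG Lys — synonymous.
Nonsynonymous differences: 0 → same protein.

yes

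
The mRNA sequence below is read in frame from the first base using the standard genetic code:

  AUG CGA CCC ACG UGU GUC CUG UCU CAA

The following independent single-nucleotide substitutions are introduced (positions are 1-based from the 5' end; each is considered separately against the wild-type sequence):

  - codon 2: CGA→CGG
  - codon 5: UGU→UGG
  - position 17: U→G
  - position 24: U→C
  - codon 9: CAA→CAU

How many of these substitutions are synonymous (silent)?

Codon 2: CGA (Arg) → CGG (Arg) — synonymous.
Codon 5: UGU (Cys) → UGG (Trp) — missense.
Codon 6: GUC (Val) → GGC (Gly) — missense.
Codon 8: UCU (Ser) → UCC (Ser) — synonymous.
Codon 9: CAA (Gln) → CAU (His) — missense.
Synonymous: 2 of 5.

2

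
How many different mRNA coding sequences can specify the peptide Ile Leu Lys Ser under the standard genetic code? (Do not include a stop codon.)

Ile: 3 codons.
Leu: 6 codons.
Lys: 2 codons.
Ser: 6 codons.
3 × 6 × 2 × 6 = 216.

216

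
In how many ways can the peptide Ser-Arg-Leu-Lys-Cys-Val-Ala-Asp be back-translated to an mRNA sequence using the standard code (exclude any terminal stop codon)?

Ser: 6 codons.
Arg: 6 codons.
Leu: 6 codons.
Lys: 2 codons.
Cys: 2 codons.
Val: 4 codons.
Ala: 4 codons.
Asp: 2 codons.
6 × 6 × 6 × 2 × 2 × 4 × 4 × 2 = 27648.

27648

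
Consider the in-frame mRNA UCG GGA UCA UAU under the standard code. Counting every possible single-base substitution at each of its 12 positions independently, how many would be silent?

10

Codon 1 (UCG, Ser): 3 synonymous substitutions.
Codon 2 (GGA, Gly): 3 synonymous substitutions.
Codon 3 (UCA, Ser): 3 synonymous substitutions.
Codon 4 (UAU, Tyr): 1 synonymous substitution.
Total: 3 + 3 + 3 + 1 = 10.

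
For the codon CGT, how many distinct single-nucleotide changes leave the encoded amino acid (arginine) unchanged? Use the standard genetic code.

Position 1: none → 0 synonymous.
Position 2: none → 0 synonymous.
Position 3: CGC, CGA, CGG → 3 synonymous.
Total: 0 + 0 + 3 = 3.

3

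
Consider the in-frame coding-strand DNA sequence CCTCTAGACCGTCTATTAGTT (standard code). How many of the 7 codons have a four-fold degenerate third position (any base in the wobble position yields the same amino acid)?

Codon 1 CCT (Pro): third position 4-fold.
Codon 2 CTA (Leu): third position 4-fold.
Codon 3 GAC (Asp): third position 2-fold.
Codon 4 CGT (Arg): third position 4-fold.
Codon 5 CTA (Leu): third position 4-fold.
Codon 6 TTA (Leu): third position 2-fold.
Codon 7 GTT (Val): third position 4-fold.
Four-fold degenerate third positions: 5.

5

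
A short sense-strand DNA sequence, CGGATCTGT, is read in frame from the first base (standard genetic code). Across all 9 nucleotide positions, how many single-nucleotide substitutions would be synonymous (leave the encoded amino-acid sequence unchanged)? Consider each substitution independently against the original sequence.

7

Codon 1 (CGG, Arg): 4 synonymous substitutions.
Codon 2 (ATC, Ile): 2 synonymous substitutions.
Codon 3 (TGT, Cys): 1 synonymous substitution.
Total: 4 + 2 + 1 = 7.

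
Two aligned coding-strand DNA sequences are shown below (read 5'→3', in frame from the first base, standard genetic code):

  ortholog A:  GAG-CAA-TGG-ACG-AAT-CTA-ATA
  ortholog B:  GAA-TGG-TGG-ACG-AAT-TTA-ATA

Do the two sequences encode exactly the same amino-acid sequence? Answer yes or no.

Codon 1: GAG Glu / GAA Glu — synonymous.
Codon 2: CAA Gln / TGG Trp — nonsynonymous.
Codon 3: TGG Trp / TGG Trp — identical.
Codon 4: ACG Thr / ACG Thr — identical.
Codon 5: AAT Asn / AAT Asn — identical.
Codon 6: CTA Leu / TTA Leu — synonymous.
Codon 7: ATA Ile / ATA Ile — identical.
Nonsynonymous differences: 1 → different protein.

no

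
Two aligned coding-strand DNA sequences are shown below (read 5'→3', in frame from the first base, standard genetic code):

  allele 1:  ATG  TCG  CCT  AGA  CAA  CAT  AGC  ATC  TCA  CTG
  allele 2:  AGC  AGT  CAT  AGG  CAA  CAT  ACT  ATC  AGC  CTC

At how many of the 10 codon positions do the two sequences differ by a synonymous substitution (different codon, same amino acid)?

Codon 1: ATG Met / AGC Ser — nonsynonymous.
Codon 2: TCG Ser / AGT Ser — synonymous.
Codon 3: CCT Pro / CAT His — nonsynonymous.
Codon 4: AGA Arg / AGG Arg — synonymous.
Codon 5: CAA Gln / CAA Gln — identical.
Codon 6: CAT His / CAT His — identical.
Codon 7: AGC Ser / ACT Thr — nonsynonymous.
Codon 8: ATC Ile / ATC Ile — identical.
Codon 9: TCA Ser / AGC Ser — synonymous.
Codon 10: CTG Leu / CTC Leu — synonymous.
Synonymous differences: 4.

4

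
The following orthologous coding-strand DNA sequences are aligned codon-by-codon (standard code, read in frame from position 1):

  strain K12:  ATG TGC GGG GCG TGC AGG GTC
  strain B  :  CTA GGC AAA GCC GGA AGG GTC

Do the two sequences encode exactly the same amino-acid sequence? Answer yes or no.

no

Codon 1: ATG Met / CTA Leu — nonsynonymous.
Codon 2: TGC Cys / GGC Gly — nonsynonymous.
Codon 3: GGG Gly / AAA Lys — nonsynonymous.
Codon 4: GCG Ala / GCC Ala — synonymous.
Codon 5: TGC Cys / GGA Gly — nonsynonymous.
Codon 6: AGG Arg / AGG Arg — identical.
Codon 7: GTC Val / GTC Val — identical.
Nonsynonymous differences: 4 → different protein.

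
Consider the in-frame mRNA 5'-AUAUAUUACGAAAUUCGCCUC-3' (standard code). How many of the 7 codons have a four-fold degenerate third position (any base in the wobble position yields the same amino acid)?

Codon 1 AUA (Ile): third position 3-fold.
Codon 2 UAU (Tyr): third position 2-fold.
Codon 3 UAC (Tyr): third position 2-fold.
Codon 4 GAA (Glu): third position 2-fold.
Codon 5 AUU (Ile): third position 3-fold.
Codon 6 CGC (Arg): third position 4-fold.
Codon 7 CUC (Leu): third position 4-fold.
Four-fold degenerate third positions: 2.

2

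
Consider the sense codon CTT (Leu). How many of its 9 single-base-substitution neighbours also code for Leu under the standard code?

Position 1: none → 0 synonymous.
Position 2: none → 0 synonymous.
Position 3: CTC, CTA, CTG → 3 synonymous.
Total: 0 + 0 + 3 = 3.

3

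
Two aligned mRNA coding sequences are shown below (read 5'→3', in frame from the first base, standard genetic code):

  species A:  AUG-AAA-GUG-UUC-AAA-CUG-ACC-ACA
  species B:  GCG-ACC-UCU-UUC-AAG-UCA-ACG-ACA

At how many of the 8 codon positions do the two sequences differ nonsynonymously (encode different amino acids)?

4

Codon 1: AUG Met / GCG Ala — nonsynonymous.
Codon 2: AAA Lys / ACC Thr — nonsynonymous.
Codon 3: GUG Val / UCU Ser — nonsynonymous.
Codon 4: UUC Phe / UUC Phe — identical.
Codon 5: AAA Lys / AAG Lys — synonymous.
Codon 6: CUG Leu / UCA Ser — nonsynonymous.
Codon 7: ACC Thr / ACG Thr — synonymous.
Codon 8: ACA Thr / ACA Thr — identical.
Nonsynonymous differences: 4.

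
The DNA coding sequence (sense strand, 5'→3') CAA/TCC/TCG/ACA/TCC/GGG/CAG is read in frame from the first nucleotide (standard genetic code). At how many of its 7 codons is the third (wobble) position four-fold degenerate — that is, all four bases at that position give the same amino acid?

5

Codon 1 CAA (Gln): third position 2-fold.
Codon 2 TCC (Ser): third position 4-fold.
Codon 3 TCG (Ser): third position 4-fold.
Codon 4 ACA (Thr): third position 4-fold.
Codon 5 TCC (Ser): third position 4-fold.
Codon 6 GGG (Gly): third position 4-fold.
Codon 7 CAG (Gln): third position 2-fold.
Four-fold degenerate third positions: 5.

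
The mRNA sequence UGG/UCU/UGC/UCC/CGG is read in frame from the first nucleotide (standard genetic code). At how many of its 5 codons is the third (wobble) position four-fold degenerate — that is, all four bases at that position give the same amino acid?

3

Codon 1 UGG (Trp): third position 1-fold.
Codon 2 UCU (Ser): third position 4-fold.
Codon 3 UGC (Cys): third position 2-fold.
Codon 4 UCC (Ser): third position 4-fold.
Codon 5 CGG (Arg): third position 4-fold.
Four-fold degenerate third positions: 3.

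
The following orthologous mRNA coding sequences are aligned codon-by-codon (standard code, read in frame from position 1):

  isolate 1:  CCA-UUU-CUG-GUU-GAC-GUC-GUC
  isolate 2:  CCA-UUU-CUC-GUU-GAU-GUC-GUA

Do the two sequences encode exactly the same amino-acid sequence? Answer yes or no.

yes

Codon 1: CCA Pro / CCA Pro — identical.
Codon 2: UUU Phe / UUU Phe — identical.
Codon 3: CUG Leu / CUC Leu — synonymous.
Codon 4: GUU Val / GUU Val — identical.
Codon 5: GAC Asp / GAU Asp — synonymous.
Codon 6: GUC Val / GUC Val — identical.
Codon 7: GUC Val / GUA Val — synonymous.
Nonsynonymous differences: 0 → same protein.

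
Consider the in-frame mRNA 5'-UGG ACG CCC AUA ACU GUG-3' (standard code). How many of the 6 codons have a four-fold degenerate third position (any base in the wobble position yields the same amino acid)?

4

Codon 1 UGG (Trp): third position 1-fold.
Codon 2 ACG (Thr): third position 4-fold.
Codon 3 CCC (Pro): third position 4-fold.
Codon 4 AUA (Ile): third position 3-fold.
Codon 5 ACU (Thr): third position 4-fold.
Codon 6 GUG (Val): third position 4-fold.
Four-fold degenerate third positions: 4.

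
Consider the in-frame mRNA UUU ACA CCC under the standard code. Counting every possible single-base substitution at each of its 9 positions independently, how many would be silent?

Codon 1 (UUU, Phe): 1 synonymous substitution.
Codon 2 (ACA, Thr): 3 synonymous substitutions.
Codon 3 (CCC, Pro): 3 synonymous substitutions.
Total: 1 + 3 + 3 = 7.

7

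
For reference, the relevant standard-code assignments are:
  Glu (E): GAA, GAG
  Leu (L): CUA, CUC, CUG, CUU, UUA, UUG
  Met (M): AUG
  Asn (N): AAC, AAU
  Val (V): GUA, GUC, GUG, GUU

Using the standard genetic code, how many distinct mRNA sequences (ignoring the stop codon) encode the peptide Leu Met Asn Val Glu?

96

Leu: 6 codons.
Met: 1 codon.
Asn: 2 codons.
Val: 4 codons.
Glu: 2 codons.
6 × 1 × 2 × 4 × 2 = 96.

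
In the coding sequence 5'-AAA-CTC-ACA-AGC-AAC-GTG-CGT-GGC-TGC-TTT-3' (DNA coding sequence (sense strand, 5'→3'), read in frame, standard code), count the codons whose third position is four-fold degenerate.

5

Codon 1 AAA (Lys): third position 2-fold.
Codon 2 CTC (Leu): third position 4-fold.
Codon 3 ACA (Thr): third position 4-fold.
Codon 4 AGC (Ser): third position 2-fold.
Codon 5 AAC (Asn): third position 2-fold.
Codon 6 GTG (Val): third position 4-fold.
Codon 7 CGT (Arg): third position 4-fold.
Codon 8 GGC (Gly): third position 4-fold.
Codon 9 TGC (Cys): third position 2-fold.
Codon 10 TTT (Phe): third position 2-fold.
Four-fold degenerate third positions: 5.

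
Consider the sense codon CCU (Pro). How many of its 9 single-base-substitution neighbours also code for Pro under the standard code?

Position 1: none → 0 synonymous.
Position 2: none → 0 synonymous.
Position 3: CCC, CCA, CCG → 3 synonymous.
Total: 0 + 0 + 3 = 3.

3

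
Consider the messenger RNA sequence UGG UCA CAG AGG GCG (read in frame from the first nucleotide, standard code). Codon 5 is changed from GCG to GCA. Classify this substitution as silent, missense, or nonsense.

silent

Position 15 falls in codon 5: GCG → Ala.
After the substitution the codon is GCA → Ala.
Both encode Ala, so the change is synonymous.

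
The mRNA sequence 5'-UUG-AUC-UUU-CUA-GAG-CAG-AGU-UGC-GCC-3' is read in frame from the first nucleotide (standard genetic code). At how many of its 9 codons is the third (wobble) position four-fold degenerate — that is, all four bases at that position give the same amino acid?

Codon 1 UUG (Leu): third position 2-fold.
Codon 2 AUC (Ile): third position 3-fold.
Codon 3 UUU (Phe): third position 2-fold.
Codon 4 CUA (Leu): third position 4-fold.
Codon 5 GAG (Glu): third position 2-fold.
Codon 6 CAG (Gln): third position 2-fold.
Codon 7 AGU (Ser): third position 2-fold.
Codon 8 UGC (Cys): third position 2-fold.
Codon 9 GCC (Ala): third position 4-fold.
Four-fold degenerate third positions: 2.

2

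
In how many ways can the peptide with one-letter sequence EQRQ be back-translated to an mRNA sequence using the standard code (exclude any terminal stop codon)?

48

Glu: 2 codons.
Gln: 2 codons.
Arg: 6 codons.
Gln: 2 codons.
2 × 2 × 6 × 2 = 48.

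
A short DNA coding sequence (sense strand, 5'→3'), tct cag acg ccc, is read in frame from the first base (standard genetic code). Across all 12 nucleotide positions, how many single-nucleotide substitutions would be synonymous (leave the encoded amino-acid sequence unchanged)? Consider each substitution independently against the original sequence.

Codon 1 (TCT, Ser): 3 synonymous substitutions.
Codon 2 (CAG, Gln): 1 synonymous substitution.
Codon 3 (ACG, Thr): 3 synonymous substitutions.
Codon 4 (CCC, Pro): 3 synonymous substitutions.
Total: 3 + 1 + 3 + 3 = 10.

10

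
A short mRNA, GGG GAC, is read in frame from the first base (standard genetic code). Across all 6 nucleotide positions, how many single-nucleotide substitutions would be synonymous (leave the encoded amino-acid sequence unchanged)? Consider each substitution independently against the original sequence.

4

Codon 1 (GGG, Gly): 3 synonymous substitutions.
Codon 2 (GAC, Asp): 1 synonymous substitution.
Total: 3 + 1 = 4.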